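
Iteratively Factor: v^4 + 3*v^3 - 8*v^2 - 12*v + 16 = (v - 2)*(v^3 + 5*v^2 + 2*v - 8) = (v - 2)*(v + 4)*(v^2 + v - 2) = (v - 2)*(v - 1)*(v + 4)*(v + 2)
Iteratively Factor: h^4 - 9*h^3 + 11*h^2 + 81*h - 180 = (h - 3)*(h^3 - 6*h^2 - 7*h + 60) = (h - 4)*(h - 3)*(h^2 - 2*h - 15) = (h - 5)*(h - 4)*(h - 3)*(h + 3)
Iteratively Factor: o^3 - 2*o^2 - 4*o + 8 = (o + 2)*(o^2 - 4*o + 4) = (o - 2)*(o + 2)*(o - 2)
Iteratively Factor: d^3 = (d)*(d^2) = d^2*(d)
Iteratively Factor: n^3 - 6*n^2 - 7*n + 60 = (n - 5)*(n^2 - n - 12) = (n - 5)*(n - 4)*(n + 3)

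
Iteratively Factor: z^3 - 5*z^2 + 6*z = (z - 2)*(z^2 - 3*z) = z*(z - 2)*(z - 3)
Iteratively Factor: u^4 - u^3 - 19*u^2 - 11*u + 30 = (u - 5)*(u^3 + 4*u^2 + u - 6) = (u - 5)*(u + 3)*(u^2 + u - 2) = (u - 5)*(u - 1)*(u + 3)*(u + 2)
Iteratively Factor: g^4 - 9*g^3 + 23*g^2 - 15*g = (g - 3)*(g^3 - 6*g^2 + 5*g) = g*(g - 3)*(g^2 - 6*g + 5) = g*(g - 3)*(g - 1)*(g - 5)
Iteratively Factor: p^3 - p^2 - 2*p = (p + 1)*(p^2 - 2*p) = (p - 2)*(p + 1)*(p)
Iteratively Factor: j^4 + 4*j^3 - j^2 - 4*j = (j + 1)*(j^3 + 3*j^2 - 4*j) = j*(j + 1)*(j^2 + 3*j - 4) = j*(j + 1)*(j + 4)*(j - 1)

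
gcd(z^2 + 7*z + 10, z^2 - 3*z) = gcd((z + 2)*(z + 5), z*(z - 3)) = 1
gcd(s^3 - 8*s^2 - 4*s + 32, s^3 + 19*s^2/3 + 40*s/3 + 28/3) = s + 2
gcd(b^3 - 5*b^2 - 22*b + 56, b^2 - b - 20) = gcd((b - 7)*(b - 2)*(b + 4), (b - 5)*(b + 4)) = b + 4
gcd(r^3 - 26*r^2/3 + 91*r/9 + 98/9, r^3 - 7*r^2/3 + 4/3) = r + 2/3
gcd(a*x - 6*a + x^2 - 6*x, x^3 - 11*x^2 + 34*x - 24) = x - 6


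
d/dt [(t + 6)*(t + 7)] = 2*t + 13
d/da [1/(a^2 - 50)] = -2*a/(a^2 - 50)^2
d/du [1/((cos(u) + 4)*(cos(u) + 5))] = (2*cos(u) + 9)*sin(u)/((cos(u) + 4)^2*(cos(u) + 5)^2)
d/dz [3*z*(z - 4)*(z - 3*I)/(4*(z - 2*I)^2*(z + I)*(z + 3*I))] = (-3*z^5 + z^4*(24 + 12*I) + z^3*(3 - 60*I) + z^2*(120 - 18*I) + z*(108 - 36*I) - 216)/(4*z^7 + 8*I*z^6 + 56*z^5 + 80*I*z^4 + 260*z^3 + 232*I*z^2 + 336*z + 288*I)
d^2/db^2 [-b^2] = -2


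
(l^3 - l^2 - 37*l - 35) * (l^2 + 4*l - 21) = l^5 + 3*l^4 - 62*l^3 - 162*l^2 + 637*l + 735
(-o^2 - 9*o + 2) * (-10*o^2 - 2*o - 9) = 10*o^4 + 92*o^3 + 7*o^2 + 77*o - 18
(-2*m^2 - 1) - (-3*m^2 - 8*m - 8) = m^2 + 8*m + 7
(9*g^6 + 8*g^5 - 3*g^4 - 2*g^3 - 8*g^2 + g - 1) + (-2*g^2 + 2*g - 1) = 9*g^6 + 8*g^5 - 3*g^4 - 2*g^3 - 10*g^2 + 3*g - 2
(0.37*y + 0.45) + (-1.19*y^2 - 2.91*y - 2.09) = -1.19*y^2 - 2.54*y - 1.64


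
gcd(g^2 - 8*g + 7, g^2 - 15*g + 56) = g - 7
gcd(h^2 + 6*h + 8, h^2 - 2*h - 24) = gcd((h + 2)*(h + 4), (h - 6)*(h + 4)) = h + 4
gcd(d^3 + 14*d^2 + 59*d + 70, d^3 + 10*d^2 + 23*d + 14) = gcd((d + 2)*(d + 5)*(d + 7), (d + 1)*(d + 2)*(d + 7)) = d^2 + 9*d + 14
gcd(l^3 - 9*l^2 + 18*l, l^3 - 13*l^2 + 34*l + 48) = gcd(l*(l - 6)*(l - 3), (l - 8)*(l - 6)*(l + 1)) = l - 6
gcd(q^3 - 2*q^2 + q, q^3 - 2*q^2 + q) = q^3 - 2*q^2 + q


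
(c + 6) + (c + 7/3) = 2*c + 25/3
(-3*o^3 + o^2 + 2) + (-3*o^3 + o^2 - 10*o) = -6*o^3 + 2*o^2 - 10*o + 2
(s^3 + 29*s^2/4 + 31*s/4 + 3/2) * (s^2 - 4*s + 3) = s^5 + 13*s^4/4 - 73*s^3/4 - 31*s^2/4 + 69*s/4 + 9/2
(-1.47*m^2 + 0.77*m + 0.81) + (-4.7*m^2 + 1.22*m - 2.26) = -6.17*m^2 + 1.99*m - 1.45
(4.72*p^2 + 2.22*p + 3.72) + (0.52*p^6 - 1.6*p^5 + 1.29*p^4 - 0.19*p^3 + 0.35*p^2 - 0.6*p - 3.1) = 0.52*p^6 - 1.6*p^5 + 1.29*p^4 - 0.19*p^3 + 5.07*p^2 + 1.62*p + 0.62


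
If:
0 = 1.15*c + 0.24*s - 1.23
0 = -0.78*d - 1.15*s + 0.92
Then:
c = 1.0695652173913 - 0.208695652173913*s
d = 1.17948717948718 - 1.47435897435897*s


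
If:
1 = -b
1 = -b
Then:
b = -1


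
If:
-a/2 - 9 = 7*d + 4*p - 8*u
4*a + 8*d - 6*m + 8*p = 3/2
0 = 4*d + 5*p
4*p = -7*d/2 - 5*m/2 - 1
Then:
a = 97/78 - 464*u/351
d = 800*u/351 - 395/156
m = -32*u/117 - 5/52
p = 79/39 - 640*u/351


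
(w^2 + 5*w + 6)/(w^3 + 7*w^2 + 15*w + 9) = (w + 2)/(w^2 + 4*w + 3)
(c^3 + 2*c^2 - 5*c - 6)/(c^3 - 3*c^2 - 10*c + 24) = (c + 1)/(c - 4)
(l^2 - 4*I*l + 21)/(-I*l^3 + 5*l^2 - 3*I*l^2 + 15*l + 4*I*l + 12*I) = (I*l^2 + 4*l + 21*I)/(l^3 + l^2*(3 + 5*I) + l*(-4 + 15*I) - 12)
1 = 1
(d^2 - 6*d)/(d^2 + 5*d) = (d - 6)/(d + 5)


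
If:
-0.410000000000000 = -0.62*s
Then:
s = 0.66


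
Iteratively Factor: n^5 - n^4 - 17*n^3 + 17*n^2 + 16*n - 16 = (n - 1)*(n^4 - 17*n^2 + 16) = (n - 1)^2*(n^3 + n^2 - 16*n - 16) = (n - 4)*(n - 1)^2*(n^2 + 5*n + 4) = (n - 4)*(n - 1)^2*(n + 4)*(n + 1)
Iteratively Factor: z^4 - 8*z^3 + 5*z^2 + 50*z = (z + 2)*(z^3 - 10*z^2 + 25*z) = (z - 5)*(z + 2)*(z^2 - 5*z) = z*(z - 5)*(z + 2)*(z - 5)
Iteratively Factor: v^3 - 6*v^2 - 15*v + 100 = (v + 4)*(v^2 - 10*v + 25) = (v - 5)*(v + 4)*(v - 5)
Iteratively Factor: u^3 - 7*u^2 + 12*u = (u - 3)*(u^2 - 4*u) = u*(u - 3)*(u - 4)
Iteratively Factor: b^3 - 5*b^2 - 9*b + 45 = (b + 3)*(b^2 - 8*b + 15) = (b - 5)*(b + 3)*(b - 3)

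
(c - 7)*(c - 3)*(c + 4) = c^3 - 6*c^2 - 19*c + 84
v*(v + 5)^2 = v^3 + 10*v^2 + 25*v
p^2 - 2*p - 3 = (p - 3)*(p + 1)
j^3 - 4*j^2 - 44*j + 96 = (j - 8)*(j - 2)*(j + 6)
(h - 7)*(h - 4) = h^2 - 11*h + 28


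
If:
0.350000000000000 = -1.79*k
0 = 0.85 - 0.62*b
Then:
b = 1.37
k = -0.20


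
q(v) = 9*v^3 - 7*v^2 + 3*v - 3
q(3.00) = 186.00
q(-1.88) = -93.18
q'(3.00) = 204.00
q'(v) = 27*v^2 - 14*v + 3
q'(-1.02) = 45.37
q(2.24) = 69.75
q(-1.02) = -22.89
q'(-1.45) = 80.07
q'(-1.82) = 117.91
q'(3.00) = 204.00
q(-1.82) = -85.90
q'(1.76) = 62.00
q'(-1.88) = 124.75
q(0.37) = -2.39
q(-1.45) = -49.51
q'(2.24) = 107.12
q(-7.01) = -3468.26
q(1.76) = 29.66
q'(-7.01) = 1427.92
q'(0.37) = 1.52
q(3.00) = 186.00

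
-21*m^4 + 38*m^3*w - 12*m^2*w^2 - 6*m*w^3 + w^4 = (-7*m + w)*(-m + w)^2*(3*m + w)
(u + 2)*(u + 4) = u^2 + 6*u + 8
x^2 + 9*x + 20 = (x + 4)*(x + 5)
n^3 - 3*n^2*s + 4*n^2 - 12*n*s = n*(n + 4)*(n - 3*s)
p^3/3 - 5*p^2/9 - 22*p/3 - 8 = (p/3 + 1)*(p - 6)*(p + 4/3)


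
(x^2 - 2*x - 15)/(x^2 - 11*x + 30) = (x + 3)/(x - 6)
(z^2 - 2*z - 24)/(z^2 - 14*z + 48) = (z + 4)/(z - 8)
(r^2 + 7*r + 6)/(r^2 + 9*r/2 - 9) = 2*(r + 1)/(2*r - 3)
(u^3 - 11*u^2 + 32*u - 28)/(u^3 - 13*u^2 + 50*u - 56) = (u - 2)/(u - 4)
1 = 1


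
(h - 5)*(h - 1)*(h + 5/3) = h^3 - 13*h^2/3 - 5*h + 25/3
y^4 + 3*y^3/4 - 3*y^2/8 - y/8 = y*(y - 1/2)*(y + 1/4)*(y + 1)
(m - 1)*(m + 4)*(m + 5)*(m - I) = m^4 + 8*m^3 - I*m^3 + 11*m^2 - 8*I*m^2 - 20*m - 11*I*m + 20*I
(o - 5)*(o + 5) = o^2 - 25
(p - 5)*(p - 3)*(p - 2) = p^3 - 10*p^2 + 31*p - 30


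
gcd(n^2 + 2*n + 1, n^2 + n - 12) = 1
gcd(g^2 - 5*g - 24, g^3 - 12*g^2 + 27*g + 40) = g - 8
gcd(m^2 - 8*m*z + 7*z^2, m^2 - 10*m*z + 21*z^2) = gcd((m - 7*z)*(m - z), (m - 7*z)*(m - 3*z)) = -m + 7*z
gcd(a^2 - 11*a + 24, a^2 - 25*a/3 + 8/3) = a - 8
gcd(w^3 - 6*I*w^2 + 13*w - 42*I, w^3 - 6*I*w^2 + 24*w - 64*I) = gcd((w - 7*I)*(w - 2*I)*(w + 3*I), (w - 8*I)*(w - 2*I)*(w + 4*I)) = w - 2*I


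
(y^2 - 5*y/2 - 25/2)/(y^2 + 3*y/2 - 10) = (2*y^2 - 5*y - 25)/(2*y^2 + 3*y - 20)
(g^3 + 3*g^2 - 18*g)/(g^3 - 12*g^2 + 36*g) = (g^2 + 3*g - 18)/(g^2 - 12*g + 36)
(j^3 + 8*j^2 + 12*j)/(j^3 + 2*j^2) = (j + 6)/j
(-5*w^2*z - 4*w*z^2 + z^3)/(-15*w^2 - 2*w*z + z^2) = z*(w + z)/(3*w + z)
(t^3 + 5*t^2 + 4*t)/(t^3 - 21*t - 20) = t/(t - 5)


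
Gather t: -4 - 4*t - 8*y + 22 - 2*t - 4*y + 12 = -6*t - 12*y + 30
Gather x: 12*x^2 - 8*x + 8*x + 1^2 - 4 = 12*x^2 - 3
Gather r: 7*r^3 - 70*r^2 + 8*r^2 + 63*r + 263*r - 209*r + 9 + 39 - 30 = 7*r^3 - 62*r^2 + 117*r + 18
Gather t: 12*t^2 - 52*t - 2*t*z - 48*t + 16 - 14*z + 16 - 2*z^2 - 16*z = 12*t^2 + t*(-2*z - 100) - 2*z^2 - 30*z + 32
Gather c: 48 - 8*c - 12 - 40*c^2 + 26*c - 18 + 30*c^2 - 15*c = -10*c^2 + 3*c + 18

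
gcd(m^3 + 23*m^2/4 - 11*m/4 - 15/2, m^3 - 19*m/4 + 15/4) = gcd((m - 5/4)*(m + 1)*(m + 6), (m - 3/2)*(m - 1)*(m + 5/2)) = 1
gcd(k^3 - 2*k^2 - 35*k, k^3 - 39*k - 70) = k^2 - 2*k - 35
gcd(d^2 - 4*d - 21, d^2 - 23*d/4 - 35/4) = d - 7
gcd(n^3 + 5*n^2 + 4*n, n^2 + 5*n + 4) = n^2 + 5*n + 4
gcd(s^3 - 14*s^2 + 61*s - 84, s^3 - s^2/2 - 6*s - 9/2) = s - 3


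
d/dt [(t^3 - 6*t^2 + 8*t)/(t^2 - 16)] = (t^2 + 8*t - 8)/(t^2 + 8*t + 16)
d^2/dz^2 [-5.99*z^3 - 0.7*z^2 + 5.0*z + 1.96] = -35.94*z - 1.4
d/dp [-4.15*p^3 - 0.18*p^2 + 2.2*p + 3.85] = -12.45*p^2 - 0.36*p + 2.2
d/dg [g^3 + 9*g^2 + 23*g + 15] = 3*g^2 + 18*g + 23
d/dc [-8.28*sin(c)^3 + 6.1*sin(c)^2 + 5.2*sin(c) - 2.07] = (-24.84*sin(c)^2 + 12.2*sin(c) + 5.2)*cos(c)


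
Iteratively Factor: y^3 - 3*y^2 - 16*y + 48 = (y - 4)*(y^2 + y - 12) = (y - 4)*(y - 3)*(y + 4)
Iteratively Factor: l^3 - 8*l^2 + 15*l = (l - 3)*(l^2 - 5*l) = (l - 5)*(l - 3)*(l)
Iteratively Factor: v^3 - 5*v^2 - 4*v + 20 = (v - 2)*(v^2 - 3*v - 10) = (v - 2)*(v + 2)*(v - 5)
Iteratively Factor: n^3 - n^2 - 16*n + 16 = (n - 4)*(n^2 + 3*n - 4) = (n - 4)*(n + 4)*(n - 1)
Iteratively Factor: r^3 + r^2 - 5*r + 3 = (r + 3)*(r^2 - 2*r + 1) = (r - 1)*(r + 3)*(r - 1)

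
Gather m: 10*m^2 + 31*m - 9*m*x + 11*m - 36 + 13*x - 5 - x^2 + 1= 10*m^2 + m*(42 - 9*x) - x^2 + 13*x - 40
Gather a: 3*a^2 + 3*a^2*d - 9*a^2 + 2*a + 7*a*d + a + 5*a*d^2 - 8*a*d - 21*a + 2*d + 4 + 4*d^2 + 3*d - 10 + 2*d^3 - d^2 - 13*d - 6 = a^2*(3*d - 6) + a*(5*d^2 - d - 18) + 2*d^3 + 3*d^2 - 8*d - 12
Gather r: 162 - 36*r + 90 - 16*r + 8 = 260 - 52*r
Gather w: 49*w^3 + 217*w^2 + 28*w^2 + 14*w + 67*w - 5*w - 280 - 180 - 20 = 49*w^3 + 245*w^2 + 76*w - 480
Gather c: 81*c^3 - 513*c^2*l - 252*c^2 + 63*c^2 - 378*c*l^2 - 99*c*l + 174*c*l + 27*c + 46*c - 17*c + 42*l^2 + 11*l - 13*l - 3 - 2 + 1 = 81*c^3 + c^2*(-513*l - 189) + c*(-378*l^2 + 75*l + 56) + 42*l^2 - 2*l - 4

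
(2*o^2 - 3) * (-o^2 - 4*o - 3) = -2*o^4 - 8*o^3 - 3*o^2 + 12*o + 9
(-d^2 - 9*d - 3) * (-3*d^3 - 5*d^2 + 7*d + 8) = 3*d^5 + 32*d^4 + 47*d^3 - 56*d^2 - 93*d - 24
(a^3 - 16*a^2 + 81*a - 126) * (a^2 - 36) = a^5 - 16*a^4 + 45*a^3 + 450*a^2 - 2916*a + 4536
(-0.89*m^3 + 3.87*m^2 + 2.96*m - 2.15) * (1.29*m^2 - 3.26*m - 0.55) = -1.1481*m^5 + 7.8937*m^4 - 8.3083*m^3 - 14.5516*m^2 + 5.381*m + 1.1825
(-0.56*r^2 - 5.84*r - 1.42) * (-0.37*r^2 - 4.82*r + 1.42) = 0.2072*r^4 + 4.86*r^3 + 27.879*r^2 - 1.4484*r - 2.0164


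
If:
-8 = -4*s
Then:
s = 2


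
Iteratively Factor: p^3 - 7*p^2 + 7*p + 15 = (p + 1)*(p^2 - 8*p + 15) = (p - 3)*(p + 1)*(p - 5)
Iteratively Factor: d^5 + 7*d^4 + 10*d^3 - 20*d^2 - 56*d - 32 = (d + 1)*(d^4 + 6*d^3 + 4*d^2 - 24*d - 32) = (d + 1)*(d + 2)*(d^3 + 4*d^2 - 4*d - 16) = (d + 1)*(d + 2)^2*(d^2 + 2*d - 8) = (d - 2)*(d + 1)*(d + 2)^2*(d + 4)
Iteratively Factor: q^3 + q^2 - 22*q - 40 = (q + 4)*(q^2 - 3*q - 10) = (q + 2)*(q + 4)*(q - 5)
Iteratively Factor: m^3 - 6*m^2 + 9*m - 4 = (m - 1)*(m^2 - 5*m + 4) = (m - 1)^2*(m - 4)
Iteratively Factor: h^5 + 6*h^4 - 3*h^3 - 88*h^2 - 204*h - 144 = (h + 2)*(h^4 + 4*h^3 - 11*h^2 - 66*h - 72) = (h - 4)*(h + 2)*(h^3 + 8*h^2 + 21*h + 18) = (h - 4)*(h + 2)*(h + 3)*(h^2 + 5*h + 6) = (h - 4)*(h + 2)*(h + 3)^2*(h + 2)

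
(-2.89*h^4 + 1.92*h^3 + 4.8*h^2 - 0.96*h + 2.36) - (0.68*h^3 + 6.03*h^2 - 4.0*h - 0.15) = -2.89*h^4 + 1.24*h^3 - 1.23*h^2 + 3.04*h + 2.51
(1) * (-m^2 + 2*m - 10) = -m^2 + 2*m - 10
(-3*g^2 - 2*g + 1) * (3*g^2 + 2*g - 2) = -9*g^4 - 12*g^3 + 5*g^2 + 6*g - 2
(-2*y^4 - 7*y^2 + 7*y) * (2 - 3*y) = 6*y^5 - 4*y^4 + 21*y^3 - 35*y^2 + 14*y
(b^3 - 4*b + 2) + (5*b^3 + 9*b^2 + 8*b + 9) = 6*b^3 + 9*b^2 + 4*b + 11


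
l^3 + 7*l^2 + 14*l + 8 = (l + 1)*(l + 2)*(l + 4)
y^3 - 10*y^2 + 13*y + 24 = (y - 8)*(y - 3)*(y + 1)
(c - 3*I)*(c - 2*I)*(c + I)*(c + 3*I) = c^4 - I*c^3 + 11*c^2 - 9*I*c + 18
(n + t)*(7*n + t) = 7*n^2 + 8*n*t + t^2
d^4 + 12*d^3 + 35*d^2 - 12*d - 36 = (d - 1)*(d + 1)*(d + 6)^2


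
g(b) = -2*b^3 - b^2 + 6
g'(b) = -6*b^2 - 2*b = 2*b*(-3*b - 1)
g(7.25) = -808.72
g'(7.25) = -329.88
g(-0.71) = 6.21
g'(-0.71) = -1.60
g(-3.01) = 51.48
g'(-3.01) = -48.34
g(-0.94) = 6.78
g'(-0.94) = -3.42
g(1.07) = 2.41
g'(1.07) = -9.01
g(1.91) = -11.58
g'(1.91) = -25.71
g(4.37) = -180.00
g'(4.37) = -123.32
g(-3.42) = 74.31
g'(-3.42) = -63.34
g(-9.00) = 1383.00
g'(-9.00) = -468.00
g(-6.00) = 402.00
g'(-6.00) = -204.00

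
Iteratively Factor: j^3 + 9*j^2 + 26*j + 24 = (j + 4)*(j^2 + 5*j + 6) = (j + 2)*(j + 4)*(j + 3)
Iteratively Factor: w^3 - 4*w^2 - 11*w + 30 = (w + 3)*(w^2 - 7*w + 10) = (w - 2)*(w + 3)*(w - 5)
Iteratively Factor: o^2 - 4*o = (o - 4)*(o)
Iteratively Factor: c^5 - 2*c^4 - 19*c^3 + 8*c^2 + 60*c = (c + 2)*(c^4 - 4*c^3 - 11*c^2 + 30*c) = c*(c + 2)*(c^3 - 4*c^2 - 11*c + 30) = c*(c - 2)*(c + 2)*(c^2 - 2*c - 15) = c*(c - 5)*(c - 2)*(c + 2)*(c + 3)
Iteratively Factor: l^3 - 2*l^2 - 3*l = (l)*(l^2 - 2*l - 3) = l*(l + 1)*(l - 3)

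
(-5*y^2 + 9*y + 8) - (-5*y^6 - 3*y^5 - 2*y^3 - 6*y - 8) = 5*y^6 + 3*y^5 + 2*y^3 - 5*y^2 + 15*y + 16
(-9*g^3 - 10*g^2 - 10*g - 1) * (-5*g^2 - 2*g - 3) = 45*g^5 + 68*g^4 + 97*g^3 + 55*g^2 + 32*g + 3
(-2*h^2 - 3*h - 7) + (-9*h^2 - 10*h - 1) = -11*h^2 - 13*h - 8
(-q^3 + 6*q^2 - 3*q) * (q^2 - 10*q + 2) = -q^5 + 16*q^4 - 65*q^3 + 42*q^2 - 6*q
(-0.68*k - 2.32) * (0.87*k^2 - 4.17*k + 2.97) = -0.5916*k^3 + 0.817200000000001*k^2 + 7.6548*k - 6.8904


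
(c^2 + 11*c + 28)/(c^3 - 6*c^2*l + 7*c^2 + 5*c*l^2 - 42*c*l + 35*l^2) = (c + 4)/(c^2 - 6*c*l + 5*l^2)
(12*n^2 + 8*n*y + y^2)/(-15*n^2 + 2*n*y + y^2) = (12*n^2 + 8*n*y + y^2)/(-15*n^2 + 2*n*y + y^2)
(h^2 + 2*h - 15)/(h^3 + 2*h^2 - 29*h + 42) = (h + 5)/(h^2 + 5*h - 14)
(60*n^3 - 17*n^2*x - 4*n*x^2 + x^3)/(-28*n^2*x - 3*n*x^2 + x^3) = (15*n^2 - 8*n*x + x^2)/(x*(-7*n + x))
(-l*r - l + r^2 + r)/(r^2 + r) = (-l + r)/r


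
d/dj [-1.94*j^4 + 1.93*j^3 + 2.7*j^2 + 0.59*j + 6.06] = -7.76*j^3 + 5.79*j^2 + 5.4*j + 0.59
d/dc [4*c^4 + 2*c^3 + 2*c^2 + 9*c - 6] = 16*c^3 + 6*c^2 + 4*c + 9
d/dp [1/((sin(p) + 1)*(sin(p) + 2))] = -(2*sin(p) + 3)*cos(p)/((sin(p) + 1)^2*(sin(p) + 2)^2)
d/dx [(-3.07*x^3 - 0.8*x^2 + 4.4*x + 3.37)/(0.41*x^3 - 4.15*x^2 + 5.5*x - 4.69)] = (13.0685*x^4 - 37.378*x^3 + 52.9098*x^2 + 35.475*x - 39.171)/(0.1681*x^6 - 3.403*x^5 + 21.7325*x^4 - 49.4958*x^3 + 69.177*x^2 - 51.59*x + 21.9961)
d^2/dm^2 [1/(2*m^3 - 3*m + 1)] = 6*(-2*m*(2*m^3 - 3*m + 1) + 3*(2*m^2 - 1)^2)/(2*m^3 - 3*m + 1)^3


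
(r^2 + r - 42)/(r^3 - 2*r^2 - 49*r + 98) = (r - 6)/(r^2 - 9*r + 14)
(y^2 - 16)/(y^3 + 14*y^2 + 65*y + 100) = (y - 4)/(y^2 + 10*y + 25)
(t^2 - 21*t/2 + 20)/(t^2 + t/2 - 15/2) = (t - 8)/(t + 3)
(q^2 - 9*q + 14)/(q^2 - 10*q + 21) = (q - 2)/(q - 3)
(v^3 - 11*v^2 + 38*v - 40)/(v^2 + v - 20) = (v^2 - 7*v + 10)/(v + 5)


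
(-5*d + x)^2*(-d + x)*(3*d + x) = -75*d^4 + 80*d^3*x + 2*d^2*x^2 - 8*d*x^3 + x^4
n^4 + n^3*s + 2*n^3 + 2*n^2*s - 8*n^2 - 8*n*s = n*(n - 2)*(n + 4)*(n + s)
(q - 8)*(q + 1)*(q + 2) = q^3 - 5*q^2 - 22*q - 16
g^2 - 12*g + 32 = (g - 8)*(g - 4)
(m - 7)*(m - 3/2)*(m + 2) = m^3 - 13*m^2/2 - 13*m/2 + 21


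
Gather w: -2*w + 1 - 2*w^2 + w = -2*w^2 - w + 1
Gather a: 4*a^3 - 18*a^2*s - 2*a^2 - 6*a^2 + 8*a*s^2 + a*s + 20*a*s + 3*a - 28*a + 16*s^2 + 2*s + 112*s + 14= 4*a^3 + a^2*(-18*s - 8) + a*(8*s^2 + 21*s - 25) + 16*s^2 + 114*s + 14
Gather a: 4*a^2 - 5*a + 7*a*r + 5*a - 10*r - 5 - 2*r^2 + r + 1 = 4*a^2 + 7*a*r - 2*r^2 - 9*r - 4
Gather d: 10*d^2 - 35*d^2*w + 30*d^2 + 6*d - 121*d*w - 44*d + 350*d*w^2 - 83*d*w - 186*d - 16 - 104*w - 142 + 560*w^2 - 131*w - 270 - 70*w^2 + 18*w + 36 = d^2*(40 - 35*w) + d*(350*w^2 - 204*w - 224) + 490*w^2 - 217*w - 392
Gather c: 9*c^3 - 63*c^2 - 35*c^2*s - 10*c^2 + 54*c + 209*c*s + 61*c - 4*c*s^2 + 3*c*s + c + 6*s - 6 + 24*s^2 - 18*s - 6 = 9*c^3 + c^2*(-35*s - 73) + c*(-4*s^2 + 212*s + 116) + 24*s^2 - 12*s - 12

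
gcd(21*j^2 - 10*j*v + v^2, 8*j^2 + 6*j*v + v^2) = 1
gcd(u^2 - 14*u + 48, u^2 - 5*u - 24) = u - 8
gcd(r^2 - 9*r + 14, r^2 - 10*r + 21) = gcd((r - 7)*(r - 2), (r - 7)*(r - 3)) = r - 7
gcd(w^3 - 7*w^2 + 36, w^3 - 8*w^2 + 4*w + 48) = w^2 - 4*w - 12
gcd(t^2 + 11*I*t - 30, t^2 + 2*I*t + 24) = t + 6*I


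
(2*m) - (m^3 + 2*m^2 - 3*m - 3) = -m^3 - 2*m^2 + 5*m + 3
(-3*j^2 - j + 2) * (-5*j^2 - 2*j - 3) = 15*j^4 + 11*j^3 + j^2 - j - 6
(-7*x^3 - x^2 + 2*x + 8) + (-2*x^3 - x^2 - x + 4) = -9*x^3 - 2*x^2 + x + 12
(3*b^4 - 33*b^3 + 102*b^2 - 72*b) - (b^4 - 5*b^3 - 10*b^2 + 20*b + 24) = 2*b^4 - 28*b^3 + 112*b^2 - 92*b - 24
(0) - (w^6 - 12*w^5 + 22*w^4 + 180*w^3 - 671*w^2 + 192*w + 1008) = -w^6 + 12*w^5 - 22*w^4 - 180*w^3 + 671*w^2 - 192*w - 1008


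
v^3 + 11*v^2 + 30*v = v*(v + 5)*(v + 6)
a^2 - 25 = (a - 5)*(a + 5)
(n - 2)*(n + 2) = n^2 - 4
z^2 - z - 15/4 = (z - 5/2)*(z + 3/2)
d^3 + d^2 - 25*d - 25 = (d - 5)*(d + 1)*(d + 5)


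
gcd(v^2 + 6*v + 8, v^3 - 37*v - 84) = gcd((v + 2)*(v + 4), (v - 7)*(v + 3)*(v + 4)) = v + 4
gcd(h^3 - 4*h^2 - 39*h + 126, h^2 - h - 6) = h - 3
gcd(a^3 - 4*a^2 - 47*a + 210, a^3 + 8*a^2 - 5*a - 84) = a + 7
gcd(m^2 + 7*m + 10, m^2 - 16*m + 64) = 1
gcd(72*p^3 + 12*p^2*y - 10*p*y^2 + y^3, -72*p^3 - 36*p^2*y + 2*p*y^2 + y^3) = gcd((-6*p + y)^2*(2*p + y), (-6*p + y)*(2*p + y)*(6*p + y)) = -12*p^2 - 4*p*y + y^2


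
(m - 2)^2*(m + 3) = m^3 - m^2 - 8*m + 12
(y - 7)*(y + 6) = y^2 - y - 42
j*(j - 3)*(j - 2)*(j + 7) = j^4 + 2*j^3 - 29*j^2 + 42*j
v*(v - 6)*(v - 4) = v^3 - 10*v^2 + 24*v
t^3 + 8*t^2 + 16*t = t*(t + 4)^2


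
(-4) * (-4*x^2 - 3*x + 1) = 16*x^2 + 12*x - 4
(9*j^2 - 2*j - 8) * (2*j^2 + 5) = 18*j^4 - 4*j^3 + 29*j^2 - 10*j - 40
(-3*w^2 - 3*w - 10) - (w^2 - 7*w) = -4*w^2 + 4*w - 10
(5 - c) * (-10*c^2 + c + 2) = 10*c^3 - 51*c^2 + 3*c + 10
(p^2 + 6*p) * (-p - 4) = -p^3 - 10*p^2 - 24*p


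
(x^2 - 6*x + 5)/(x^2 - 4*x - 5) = (x - 1)/(x + 1)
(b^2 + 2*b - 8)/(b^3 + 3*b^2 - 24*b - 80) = (b - 2)/(b^2 - b - 20)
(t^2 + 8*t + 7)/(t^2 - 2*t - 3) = (t + 7)/(t - 3)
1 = 1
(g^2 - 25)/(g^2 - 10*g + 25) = (g + 5)/(g - 5)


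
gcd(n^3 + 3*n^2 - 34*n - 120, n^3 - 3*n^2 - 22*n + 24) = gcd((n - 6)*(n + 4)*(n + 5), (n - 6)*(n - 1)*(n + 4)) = n^2 - 2*n - 24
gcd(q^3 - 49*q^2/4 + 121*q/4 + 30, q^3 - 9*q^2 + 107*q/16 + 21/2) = q^2 - 29*q/4 - 6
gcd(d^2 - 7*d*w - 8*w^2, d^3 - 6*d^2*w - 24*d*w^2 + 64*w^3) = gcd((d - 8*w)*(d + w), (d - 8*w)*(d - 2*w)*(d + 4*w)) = -d + 8*w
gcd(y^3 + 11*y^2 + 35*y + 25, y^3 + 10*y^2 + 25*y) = y^2 + 10*y + 25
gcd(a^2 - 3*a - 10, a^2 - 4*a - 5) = a - 5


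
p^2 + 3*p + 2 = (p + 1)*(p + 2)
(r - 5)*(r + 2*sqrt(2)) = r^2 - 5*r + 2*sqrt(2)*r - 10*sqrt(2)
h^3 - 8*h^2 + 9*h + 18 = (h - 6)*(h - 3)*(h + 1)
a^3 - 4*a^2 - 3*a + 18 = (a - 3)^2*(a + 2)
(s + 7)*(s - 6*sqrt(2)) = s^2 - 6*sqrt(2)*s + 7*s - 42*sqrt(2)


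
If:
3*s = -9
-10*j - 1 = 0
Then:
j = -1/10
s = -3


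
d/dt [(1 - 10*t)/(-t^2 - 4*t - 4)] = 2*(11 - 5*t)/(t^3 + 6*t^2 + 12*t + 8)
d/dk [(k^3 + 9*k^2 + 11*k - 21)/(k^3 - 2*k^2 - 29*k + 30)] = (-11*k^2 - 102*k - 279)/(k^4 - 2*k^3 - 59*k^2 + 60*k + 900)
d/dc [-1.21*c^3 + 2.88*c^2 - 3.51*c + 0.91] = -3.63*c^2 + 5.76*c - 3.51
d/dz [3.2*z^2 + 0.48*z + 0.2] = 6.4*z + 0.48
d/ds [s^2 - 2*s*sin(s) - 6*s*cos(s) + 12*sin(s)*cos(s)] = 6*s*sin(s) - 2*s*cos(s) + 2*s - 2*sin(s) - 6*cos(s) + 12*cos(2*s)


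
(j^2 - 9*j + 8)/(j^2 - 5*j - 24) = (j - 1)/(j + 3)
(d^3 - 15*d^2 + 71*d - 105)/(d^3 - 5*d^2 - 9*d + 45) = (d - 7)/(d + 3)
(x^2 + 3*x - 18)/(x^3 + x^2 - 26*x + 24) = (x - 3)/(x^2 - 5*x + 4)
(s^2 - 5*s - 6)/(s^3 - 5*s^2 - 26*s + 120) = (s + 1)/(s^2 + s - 20)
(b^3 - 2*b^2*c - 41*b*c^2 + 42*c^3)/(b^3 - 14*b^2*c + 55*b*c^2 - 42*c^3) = (b + 6*c)/(b - 6*c)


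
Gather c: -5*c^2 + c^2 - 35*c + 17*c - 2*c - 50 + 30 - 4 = -4*c^2 - 20*c - 24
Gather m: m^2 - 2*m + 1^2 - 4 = m^2 - 2*m - 3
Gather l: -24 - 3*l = -3*l - 24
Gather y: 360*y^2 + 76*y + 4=360*y^2 + 76*y + 4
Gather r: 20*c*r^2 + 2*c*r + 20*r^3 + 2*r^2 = 2*c*r + 20*r^3 + r^2*(20*c + 2)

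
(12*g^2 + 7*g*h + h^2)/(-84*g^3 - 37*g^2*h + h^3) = -1/(7*g - h)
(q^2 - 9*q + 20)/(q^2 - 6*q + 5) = (q - 4)/(q - 1)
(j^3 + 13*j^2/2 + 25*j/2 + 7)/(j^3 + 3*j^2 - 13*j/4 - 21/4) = 2*(j + 2)/(2*j - 3)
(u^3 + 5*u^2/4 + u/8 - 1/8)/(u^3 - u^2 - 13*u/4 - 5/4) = (4*u - 1)/(2*(2*u - 5))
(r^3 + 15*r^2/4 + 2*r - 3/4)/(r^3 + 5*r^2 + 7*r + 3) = (r - 1/4)/(r + 1)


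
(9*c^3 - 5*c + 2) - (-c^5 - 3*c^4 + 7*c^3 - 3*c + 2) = c^5 + 3*c^4 + 2*c^3 - 2*c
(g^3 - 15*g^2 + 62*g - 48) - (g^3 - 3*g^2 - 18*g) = -12*g^2 + 80*g - 48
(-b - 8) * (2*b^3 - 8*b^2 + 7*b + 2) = -2*b^4 - 8*b^3 + 57*b^2 - 58*b - 16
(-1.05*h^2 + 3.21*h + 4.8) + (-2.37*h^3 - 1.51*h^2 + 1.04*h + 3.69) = -2.37*h^3 - 2.56*h^2 + 4.25*h + 8.49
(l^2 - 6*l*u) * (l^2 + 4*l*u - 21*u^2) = l^4 - 2*l^3*u - 45*l^2*u^2 + 126*l*u^3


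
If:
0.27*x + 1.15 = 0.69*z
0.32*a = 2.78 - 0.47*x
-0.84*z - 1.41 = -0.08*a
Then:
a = 15.65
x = -4.74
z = -0.19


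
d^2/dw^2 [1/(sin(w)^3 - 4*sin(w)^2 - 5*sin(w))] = (-9*sin(w)^2 + 53*sin(w) - 95 - 29/sin(w) + 70/sin(w)^2 + 50/sin(w)^3)/((sin(w) - 5)^3*(sin(w) + 1)^2)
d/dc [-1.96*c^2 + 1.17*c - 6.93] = 1.17 - 3.92*c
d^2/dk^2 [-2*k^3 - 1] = -12*k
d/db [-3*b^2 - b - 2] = -6*b - 1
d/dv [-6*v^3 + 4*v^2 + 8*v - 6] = -18*v^2 + 8*v + 8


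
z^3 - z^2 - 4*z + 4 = (z - 2)*(z - 1)*(z + 2)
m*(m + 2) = m^2 + 2*m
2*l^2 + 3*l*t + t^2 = (l + t)*(2*l + t)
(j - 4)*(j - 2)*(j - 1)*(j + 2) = j^4 - 5*j^3 + 20*j - 16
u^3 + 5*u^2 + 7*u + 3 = (u + 1)^2*(u + 3)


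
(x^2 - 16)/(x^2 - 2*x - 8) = (x + 4)/(x + 2)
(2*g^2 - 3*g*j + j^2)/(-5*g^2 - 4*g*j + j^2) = (-2*g^2 + 3*g*j - j^2)/(5*g^2 + 4*g*j - j^2)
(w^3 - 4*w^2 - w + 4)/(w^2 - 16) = (w^2 - 1)/(w + 4)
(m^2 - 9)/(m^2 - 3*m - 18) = (m - 3)/(m - 6)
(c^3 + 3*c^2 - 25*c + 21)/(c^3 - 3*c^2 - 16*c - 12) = (-c^3 - 3*c^2 + 25*c - 21)/(-c^3 + 3*c^2 + 16*c + 12)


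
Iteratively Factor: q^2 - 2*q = (q)*(q - 2)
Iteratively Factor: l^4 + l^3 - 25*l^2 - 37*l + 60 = (l - 1)*(l^3 + 2*l^2 - 23*l - 60) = (l - 1)*(l + 3)*(l^2 - l - 20) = (l - 5)*(l - 1)*(l + 3)*(l + 4)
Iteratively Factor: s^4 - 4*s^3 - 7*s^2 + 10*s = (s + 2)*(s^3 - 6*s^2 + 5*s) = s*(s + 2)*(s^2 - 6*s + 5) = s*(s - 1)*(s + 2)*(s - 5)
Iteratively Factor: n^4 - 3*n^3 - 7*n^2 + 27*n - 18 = (n - 3)*(n^3 - 7*n + 6) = (n - 3)*(n - 1)*(n^2 + n - 6) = (n - 3)*(n - 1)*(n + 3)*(n - 2)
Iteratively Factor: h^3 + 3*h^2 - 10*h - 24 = (h - 3)*(h^2 + 6*h + 8) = (h - 3)*(h + 2)*(h + 4)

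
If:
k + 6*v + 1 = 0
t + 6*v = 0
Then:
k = -6*v - 1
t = -6*v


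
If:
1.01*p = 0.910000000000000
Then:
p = 0.90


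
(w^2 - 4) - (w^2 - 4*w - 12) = 4*w + 8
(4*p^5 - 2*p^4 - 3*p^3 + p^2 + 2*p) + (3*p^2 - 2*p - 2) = 4*p^5 - 2*p^4 - 3*p^3 + 4*p^2 - 2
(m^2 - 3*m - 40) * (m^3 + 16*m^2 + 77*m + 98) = m^5 + 13*m^4 - 11*m^3 - 773*m^2 - 3374*m - 3920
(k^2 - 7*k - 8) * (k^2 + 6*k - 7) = k^4 - k^3 - 57*k^2 + k + 56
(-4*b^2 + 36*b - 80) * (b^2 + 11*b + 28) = -4*b^4 - 8*b^3 + 204*b^2 + 128*b - 2240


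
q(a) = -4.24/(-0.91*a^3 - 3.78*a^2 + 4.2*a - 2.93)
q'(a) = -4.24*(2.73*a^2 + 7.56*a - 4.2)/(-0.91*a^3 - 3.78*a^2 + 4.2*a - 2.93)^2 = (-11.5752*a^2 - 32.0544*a + 17.808)/(0.91*a^3 + 3.78*a^2 - 4.2*a + 2.93)^2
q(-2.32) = 0.20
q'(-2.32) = 0.06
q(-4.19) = 0.21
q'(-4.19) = -0.13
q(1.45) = 0.56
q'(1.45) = -0.93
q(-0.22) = 1.05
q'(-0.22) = 1.50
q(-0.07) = 1.31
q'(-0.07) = 1.90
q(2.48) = 0.14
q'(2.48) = -0.15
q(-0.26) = 0.99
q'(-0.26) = 1.40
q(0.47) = 2.25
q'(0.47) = 0.05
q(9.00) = 0.00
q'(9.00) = -0.00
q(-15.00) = -0.00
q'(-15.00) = -0.00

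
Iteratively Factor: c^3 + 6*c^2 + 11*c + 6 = (c + 2)*(c^2 + 4*c + 3) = (c + 2)*(c + 3)*(c + 1)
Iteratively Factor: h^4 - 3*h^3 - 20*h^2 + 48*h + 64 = (h - 4)*(h^3 + h^2 - 16*h - 16) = (h - 4)*(h + 4)*(h^2 - 3*h - 4) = (h - 4)*(h + 1)*(h + 4)*(h - 4)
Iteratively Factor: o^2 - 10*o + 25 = (o - 5)*(o - 5)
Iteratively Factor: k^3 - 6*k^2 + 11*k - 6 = (k - 2)*(k^2 - 4*k + 3) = (k - 3)*(k - 2)*(k - 1)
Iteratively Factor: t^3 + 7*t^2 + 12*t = (t + 3)*(t^2 + 4*t) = (t + 3)*(t + 4)*(t)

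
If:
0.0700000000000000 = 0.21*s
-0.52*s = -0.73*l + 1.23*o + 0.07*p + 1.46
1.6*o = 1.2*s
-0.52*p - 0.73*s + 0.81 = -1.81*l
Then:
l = 4.15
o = 0.25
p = 15.53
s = 0.33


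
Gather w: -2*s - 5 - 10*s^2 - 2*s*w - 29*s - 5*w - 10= -10*s^2 - 31*s + w*(-2*s - 5) - 15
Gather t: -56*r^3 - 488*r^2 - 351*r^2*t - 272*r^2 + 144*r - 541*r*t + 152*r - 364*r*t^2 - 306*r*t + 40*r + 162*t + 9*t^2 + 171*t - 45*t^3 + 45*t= -56*r^3 - 760*r^2 + 336*r - 45*t^3 + t^2*(9 - 364*r) + t*(-351*r^2 - 847*r + 378)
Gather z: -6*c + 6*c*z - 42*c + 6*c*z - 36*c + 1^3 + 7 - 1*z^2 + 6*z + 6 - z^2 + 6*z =-84*c - 2*z^2 + z*(12*c + 12) + 14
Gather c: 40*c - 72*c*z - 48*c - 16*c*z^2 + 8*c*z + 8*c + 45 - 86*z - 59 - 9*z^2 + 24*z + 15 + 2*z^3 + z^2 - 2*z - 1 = c*(-16*z^2 - 64*z) + 2*z^3 - 8*z^2 - 64*z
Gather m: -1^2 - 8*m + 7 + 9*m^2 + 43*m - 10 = 9*m^2 + 35*m - 4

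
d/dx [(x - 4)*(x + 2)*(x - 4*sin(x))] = -(x - 4)*(x + 2)*(4*cos(x) - 1) + (x - 4)*(x - 4*sin(x)) + (x + 2)*(x - 4*sin(x))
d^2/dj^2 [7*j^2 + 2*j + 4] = 14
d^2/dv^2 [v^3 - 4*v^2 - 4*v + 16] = 6*v - 8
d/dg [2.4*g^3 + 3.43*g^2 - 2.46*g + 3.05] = 7.2*g^2 + 6.86*g - 2.46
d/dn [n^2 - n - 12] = 2*n - 1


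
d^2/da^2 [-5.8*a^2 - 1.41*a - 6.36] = -11.6000000000000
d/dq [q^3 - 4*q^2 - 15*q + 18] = 3*q^2 - 8*q - 15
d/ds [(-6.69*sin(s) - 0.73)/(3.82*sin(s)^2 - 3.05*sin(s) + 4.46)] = (25.5558*sin(s)^2 + 5.5772*sin(s) - 32.0639)*cos(s)/(14.5924*sin(s)^4 - 23.302*sin(s)^3 + 43.3769*sin(s)^2 - 27.206*sin(s) + 19.8916)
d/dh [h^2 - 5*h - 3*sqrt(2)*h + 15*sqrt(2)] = 2*h - 5 - 3*sqrt(2)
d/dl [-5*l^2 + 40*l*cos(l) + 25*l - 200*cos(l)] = -40*l*sin(l) - 10*l + 200*sin(l) + 40*cos(l) + 25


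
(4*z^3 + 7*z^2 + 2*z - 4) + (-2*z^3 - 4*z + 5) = 2*z^3 + 7*z^2 - 2*z + 1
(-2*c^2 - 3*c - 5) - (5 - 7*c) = -2*c^2 + 4*c - 10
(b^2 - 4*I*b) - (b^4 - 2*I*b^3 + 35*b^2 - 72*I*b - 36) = -b^4 + 2*I*b^3 - 34*b^2 + 68*I*b + 36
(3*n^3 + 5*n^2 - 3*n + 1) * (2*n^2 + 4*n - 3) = 6*n^5 + 22*n^4 + 5*n^3 - 25*n^2 + 13*n - 3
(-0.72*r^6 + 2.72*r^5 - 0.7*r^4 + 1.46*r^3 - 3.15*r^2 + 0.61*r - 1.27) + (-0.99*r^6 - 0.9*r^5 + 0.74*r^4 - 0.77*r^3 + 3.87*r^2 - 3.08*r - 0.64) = -1.71*r^6 + 1.82*r^5 + 0.04*r^4 + 0.69*r^3 + 0.72*r^2 - 2.47*r - 1.91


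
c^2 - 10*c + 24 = (c - 6)*(c - 4)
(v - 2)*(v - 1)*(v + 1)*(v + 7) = v^4 + 5*v^3 - 15*v^2 - 5*v + 14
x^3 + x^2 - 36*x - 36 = (x - 6)*(x + 1)*(x + 6)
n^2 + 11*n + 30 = (n + 5)*(n + 6)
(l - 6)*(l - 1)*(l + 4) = l^3 - 3*l^2 - 22*l + 24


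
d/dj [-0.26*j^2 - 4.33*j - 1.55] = -0.52*j - 4.33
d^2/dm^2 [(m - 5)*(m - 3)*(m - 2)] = 6*m - 20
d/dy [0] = 0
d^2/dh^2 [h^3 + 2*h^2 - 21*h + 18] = 6*h + 4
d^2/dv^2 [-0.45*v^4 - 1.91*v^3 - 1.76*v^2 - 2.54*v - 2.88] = -5.4*v^2 - 11.46*v - 3.52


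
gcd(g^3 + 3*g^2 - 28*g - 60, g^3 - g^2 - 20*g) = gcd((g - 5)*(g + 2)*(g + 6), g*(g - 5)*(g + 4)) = g - 5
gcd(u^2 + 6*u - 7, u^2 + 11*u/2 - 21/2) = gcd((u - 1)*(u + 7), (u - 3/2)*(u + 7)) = u + 7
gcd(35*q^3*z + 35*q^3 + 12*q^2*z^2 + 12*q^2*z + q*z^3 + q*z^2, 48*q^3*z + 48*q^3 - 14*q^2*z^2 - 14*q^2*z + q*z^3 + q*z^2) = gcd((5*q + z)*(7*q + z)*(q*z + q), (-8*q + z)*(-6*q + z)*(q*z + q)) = q*z + q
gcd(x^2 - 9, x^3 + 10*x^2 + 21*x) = x + 3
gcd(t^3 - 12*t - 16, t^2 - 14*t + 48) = 1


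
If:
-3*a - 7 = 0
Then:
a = -7/3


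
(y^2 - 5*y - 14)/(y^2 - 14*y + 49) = (y + 2)/(y - 7)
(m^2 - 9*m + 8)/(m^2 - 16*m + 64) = (m - 1)/(m - 8)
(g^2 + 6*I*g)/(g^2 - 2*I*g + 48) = g/(g - 8*I)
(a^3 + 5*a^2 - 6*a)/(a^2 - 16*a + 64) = a*(a^2 + 5*a - 6)/(a^2 - 16*a + 64)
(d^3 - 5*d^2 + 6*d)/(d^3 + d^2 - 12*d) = (d - 2)/(d + 4)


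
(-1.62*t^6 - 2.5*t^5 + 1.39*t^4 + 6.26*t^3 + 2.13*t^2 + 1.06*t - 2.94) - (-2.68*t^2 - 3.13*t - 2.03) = -1.62*t^6 - 2.5*t^5 + 1.39*t^4 + 6.26*t^3 + 4.81*t^2 + 4.19*t - 0.91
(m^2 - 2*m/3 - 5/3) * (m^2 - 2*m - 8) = m^4 - 8*m^3/3 - 25*m^2/3 + 26*m/3 + 40/3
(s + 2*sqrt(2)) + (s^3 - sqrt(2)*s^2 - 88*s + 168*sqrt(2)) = s^3 - sqrt(2)*s^2 - 87*s + 170*sqrt(2)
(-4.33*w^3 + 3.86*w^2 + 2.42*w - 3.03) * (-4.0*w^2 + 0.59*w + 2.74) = 17.32*w^5 - 17.9947*w^4 - 19.2668*w^3 + 24.1242*w^2 + 4.8431*w - 8.3022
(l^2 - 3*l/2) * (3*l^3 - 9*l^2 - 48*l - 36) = 3*l^5 - 27*l^4/2 - 69*l^3/2 + 36*l^2 + 54*l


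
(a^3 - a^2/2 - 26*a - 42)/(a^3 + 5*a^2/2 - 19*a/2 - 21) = (a - 6)/(a - 3)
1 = 1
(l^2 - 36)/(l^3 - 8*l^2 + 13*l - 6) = (l + 6)/(l^2 - 2*l + 1)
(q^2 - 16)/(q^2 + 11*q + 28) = (q - 4)/(q + 7)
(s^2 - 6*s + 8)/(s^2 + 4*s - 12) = (s - 4)/(s + 6)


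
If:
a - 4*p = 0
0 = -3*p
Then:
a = 0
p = 0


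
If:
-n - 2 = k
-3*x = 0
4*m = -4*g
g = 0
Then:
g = 0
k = -n - 2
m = 0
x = 0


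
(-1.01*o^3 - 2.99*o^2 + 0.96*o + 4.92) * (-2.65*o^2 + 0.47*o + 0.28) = 2.6765*o^5 + 7.4488*o^4 - 4.2321*o^3 - 13.424*o^2 + 2.5812*o + 1.3776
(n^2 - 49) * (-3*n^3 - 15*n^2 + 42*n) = -3*n^5 - 15*n^4 + 189*n^3 + 735*n^2 - 2058*n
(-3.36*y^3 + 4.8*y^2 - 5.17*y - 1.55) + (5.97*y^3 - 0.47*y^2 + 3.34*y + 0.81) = 2.61*y^3 + 4.33*y^2 - 1.83*y - 0.74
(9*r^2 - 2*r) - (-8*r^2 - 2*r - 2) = 17*r^2 + 2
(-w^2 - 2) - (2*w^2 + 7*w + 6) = -3*w^2 - 7*w - 8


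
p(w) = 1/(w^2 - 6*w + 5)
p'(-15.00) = 0.00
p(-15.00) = 0.00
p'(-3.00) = 0.01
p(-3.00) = 0.03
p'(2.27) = 0.12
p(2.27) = -0.29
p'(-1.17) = 0.05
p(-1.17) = 0.07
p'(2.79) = 0.03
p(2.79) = -0.25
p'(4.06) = -0.26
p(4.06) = -0.35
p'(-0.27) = 0.15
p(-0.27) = 0.15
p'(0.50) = 0.99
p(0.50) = 0.44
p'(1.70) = 0.49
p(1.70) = -0.43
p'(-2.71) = 0.01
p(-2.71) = 0.03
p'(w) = (6 - 2*w)/(w^2 - 6*w + 5)^2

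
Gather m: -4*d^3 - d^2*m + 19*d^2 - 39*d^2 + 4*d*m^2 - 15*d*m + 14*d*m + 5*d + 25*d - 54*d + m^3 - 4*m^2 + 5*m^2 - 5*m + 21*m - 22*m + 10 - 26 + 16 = -4*d^3 - 20*d^2 - 24*d + m^3 + m^2*(4*d + 1) + m*(-d^2 - d - 6)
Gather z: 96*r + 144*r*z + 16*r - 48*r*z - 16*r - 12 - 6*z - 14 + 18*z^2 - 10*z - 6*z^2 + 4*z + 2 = 96*r + 12*z^2 + z*(96*r - 12) - 24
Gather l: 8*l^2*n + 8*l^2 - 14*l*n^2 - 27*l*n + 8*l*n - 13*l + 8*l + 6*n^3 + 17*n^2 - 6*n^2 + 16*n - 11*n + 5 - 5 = l^2*(8*n + 8) + l*(-14*n^2 - 19*n - 5) + 6*n^3 + 11*n^2 + 5*n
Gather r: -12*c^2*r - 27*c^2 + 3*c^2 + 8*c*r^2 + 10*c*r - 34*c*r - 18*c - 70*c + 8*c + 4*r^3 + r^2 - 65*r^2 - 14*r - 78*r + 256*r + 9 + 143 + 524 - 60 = -24*c^2 - 80*c + 4*r^3 + r^2*(8*c - 64) + r*(-12*c^2 - 24*c + 164) + 616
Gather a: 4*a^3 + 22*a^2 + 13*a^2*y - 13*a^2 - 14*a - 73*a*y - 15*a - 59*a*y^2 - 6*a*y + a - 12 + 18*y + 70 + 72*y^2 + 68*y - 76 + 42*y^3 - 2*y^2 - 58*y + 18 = 4*a^3 + a^2*(13*y + 9) + a*(-59*y^2 - 79*y - 28) + 42*y^3 + 70*y^2 + 28*y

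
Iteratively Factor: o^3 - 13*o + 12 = (o + 4)*(o^2 - 4*o + 3) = (o - 3)*(o + 4)*(o - 1)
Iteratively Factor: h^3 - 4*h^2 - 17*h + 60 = (h - 3)*(h^2 - h - 20) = (h - 5)*(h - 3)*(h + 4)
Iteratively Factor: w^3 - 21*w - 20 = (w - 5)*(w^2 + 5*w + 4) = (w - 5)*(w + 4)*(w + 1)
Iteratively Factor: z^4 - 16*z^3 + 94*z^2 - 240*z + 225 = (z - 3)*(z^3 - 13*z^2 + 55*z - 75) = (z - 3)^2*(z^2 - 10*z + 25) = (z - 5)*(z - 3)^2*(z - 5)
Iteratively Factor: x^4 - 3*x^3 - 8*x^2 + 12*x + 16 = (x + 1)*(x^3 - 4*x^2 - 4*x + 16) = (x - 4)*(x + 1)*(x^2 - 4) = (x - 4)*(x - 2)*(x + 1)*(x + 2)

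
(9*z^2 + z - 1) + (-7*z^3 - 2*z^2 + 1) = -7*z^3 + 7*z^2 + z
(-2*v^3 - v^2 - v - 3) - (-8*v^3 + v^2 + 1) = 6*v^3 - 2*v^2 - v - 4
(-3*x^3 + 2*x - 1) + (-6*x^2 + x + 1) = -3*x^3 - 6*x^2 + 3*x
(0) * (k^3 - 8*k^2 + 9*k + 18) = 0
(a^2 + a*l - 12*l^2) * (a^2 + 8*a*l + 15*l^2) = a^4 + 9*a^3*l + 11*a^2*l^2 - 81*a*l^3 - 180*l^4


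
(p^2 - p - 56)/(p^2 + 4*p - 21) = (p - 8)/(p - 3)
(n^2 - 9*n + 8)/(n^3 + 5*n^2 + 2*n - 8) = (n - 8)/(n^2 + 6*n + 8)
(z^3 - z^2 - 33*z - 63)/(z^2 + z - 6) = (z^2 - 4*z - 21)/(z - 2)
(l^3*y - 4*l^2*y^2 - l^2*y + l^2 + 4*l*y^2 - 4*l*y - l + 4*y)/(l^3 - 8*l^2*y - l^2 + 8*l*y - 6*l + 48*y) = (l^3*y - 4*l^2*y^2 - l^2*y + l^2 + 4*l*y^2 - 4*l*y - l + 4*y)/(l^3 - 8*l^2*y - l^2 + 8*l*y - 6*l + 48*y)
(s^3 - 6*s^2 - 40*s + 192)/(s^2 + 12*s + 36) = (s^2 - 12*s + 32)/(s + 6)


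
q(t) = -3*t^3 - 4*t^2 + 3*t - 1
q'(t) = -9*t^2 - 8*t + 3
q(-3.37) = 58.28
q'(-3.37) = -72.25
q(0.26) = -0.54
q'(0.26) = 0.31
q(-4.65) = 200.19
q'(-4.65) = -154.40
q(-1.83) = -1.50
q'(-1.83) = -12.50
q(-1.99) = 0.83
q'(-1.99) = -16.72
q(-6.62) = 674.19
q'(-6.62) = -338.46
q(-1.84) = -1.37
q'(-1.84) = -12.75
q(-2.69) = 20.38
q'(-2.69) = -40.60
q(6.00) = -775.00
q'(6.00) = -369.00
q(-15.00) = 9179.00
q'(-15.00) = -1902.00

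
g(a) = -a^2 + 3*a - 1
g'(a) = 3 - 2*a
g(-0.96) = -4.80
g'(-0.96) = 4.92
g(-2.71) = -16.47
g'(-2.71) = 8.42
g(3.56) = -2.99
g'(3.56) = -4.12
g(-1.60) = -8.36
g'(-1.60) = 6.20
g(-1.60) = -8.36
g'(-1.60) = 6.20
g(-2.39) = -13.88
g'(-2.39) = 7.78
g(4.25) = -6.31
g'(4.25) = -5.50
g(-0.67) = -3.46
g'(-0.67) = 4.34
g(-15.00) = -271.00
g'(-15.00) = 33.00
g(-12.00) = -181.00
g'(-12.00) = 27.00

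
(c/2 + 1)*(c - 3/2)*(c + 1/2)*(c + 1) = c^4/2 + c^3 - 7*c^2/8 - 17*c/8 - 3/4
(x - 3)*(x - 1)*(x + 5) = x^3 + x^2 - 17*x + 15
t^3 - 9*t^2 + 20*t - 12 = (t - 6)*(t - 2)*(t - 1)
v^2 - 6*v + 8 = (v - 4)*(v - 2)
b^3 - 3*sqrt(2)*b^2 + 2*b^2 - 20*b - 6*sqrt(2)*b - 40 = (b + 2)*(b - 5*sqrt(2))*(b + 2*sqrt(2))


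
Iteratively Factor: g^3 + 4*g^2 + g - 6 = (g - 1)*(g^2 + 5*g + 6) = (g - 1)*(g + 3)*(g + 2)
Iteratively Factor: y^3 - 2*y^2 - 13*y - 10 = (y + 2)*(y^2 - 4*y - 5) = (y - 5)*(y + 2)*(y + 1)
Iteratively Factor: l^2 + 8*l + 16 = (l + 4)*(l + 4)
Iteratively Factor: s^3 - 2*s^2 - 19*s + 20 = (s + 4)*(s^2 - 6*s + 5) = (s - 5)*(s + 4)*(s - 1)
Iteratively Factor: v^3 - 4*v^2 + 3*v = (v)*(v^2 - 4*v + 3) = v*(v - 3)*(v - 1)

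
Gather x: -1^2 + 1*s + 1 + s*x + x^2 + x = s + x^2 + x*(s + 1)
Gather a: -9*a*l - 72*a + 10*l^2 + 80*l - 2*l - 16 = a*(-9*l - 72) + 10*l^2 + 78*l - 16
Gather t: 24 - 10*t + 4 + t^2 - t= t^2 - 11*t + 28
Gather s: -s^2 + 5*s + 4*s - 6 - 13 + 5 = -s^2 + 9*s - 14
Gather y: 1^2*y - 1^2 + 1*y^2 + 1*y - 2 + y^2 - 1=2*y^2 + 2*y - 4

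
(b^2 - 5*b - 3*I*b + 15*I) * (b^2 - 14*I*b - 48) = b^4 - 5*b^3 - 17*I*b^3 - 90*b^2 + 85*I*b^2 + 450*b + 144*I*b - 720*I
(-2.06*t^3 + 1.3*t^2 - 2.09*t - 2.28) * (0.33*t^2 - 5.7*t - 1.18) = -0.6798*t^5 + 12.171*t^4 - 5.6689*t^3 + 9.6266*t^2 + 15.4622*t + 2.6904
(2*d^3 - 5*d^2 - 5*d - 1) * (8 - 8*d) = -16*d^4 + 56*d^3 - 32*d - 8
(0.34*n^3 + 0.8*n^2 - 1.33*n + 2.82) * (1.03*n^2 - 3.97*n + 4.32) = 0.3502*n^5 - 0.5258*n^4 - 3.0771*n^3 + 11.6407*n^2 - 16.941*n + 12.1824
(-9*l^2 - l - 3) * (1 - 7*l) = 63*l^3 - 2*l^2 + 20*l - 3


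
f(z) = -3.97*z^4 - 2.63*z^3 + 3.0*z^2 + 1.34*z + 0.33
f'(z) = -15.88*z^3 - 7.89*z^2 + 6.0*z + 1.34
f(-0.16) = 0.20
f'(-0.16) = 0.24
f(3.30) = -527.90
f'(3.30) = -635.46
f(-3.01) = -230.68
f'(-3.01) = 344.86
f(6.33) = -6911.95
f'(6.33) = -4304.57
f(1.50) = -19.88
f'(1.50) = -61.01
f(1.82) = -46.71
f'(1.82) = -109.61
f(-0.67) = 0.77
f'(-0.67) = -1.45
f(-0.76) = 0.87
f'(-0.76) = -0.81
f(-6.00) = -4476.75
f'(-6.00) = 3111.38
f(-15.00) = -191449.77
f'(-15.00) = 51731.09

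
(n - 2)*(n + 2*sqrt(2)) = n^2 - 2*n + 2*sqrt(2)*n - 4*sqrt(2)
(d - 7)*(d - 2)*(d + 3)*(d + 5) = d^4 - d^3 - 43*d^2 - 23*d + 210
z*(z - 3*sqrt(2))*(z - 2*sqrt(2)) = z^3 - 5*sqrt(2)*z^2 + 12*z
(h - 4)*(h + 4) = h^2 - 16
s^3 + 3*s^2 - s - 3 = (s - 1)*(s + 1)*(s + 3)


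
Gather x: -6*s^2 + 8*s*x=-6*s^2 + 8*s*x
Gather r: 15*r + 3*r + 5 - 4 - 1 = 18*r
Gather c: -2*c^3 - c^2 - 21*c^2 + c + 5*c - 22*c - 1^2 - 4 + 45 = -2*c^3 - 22*c^2 - 16*c + 40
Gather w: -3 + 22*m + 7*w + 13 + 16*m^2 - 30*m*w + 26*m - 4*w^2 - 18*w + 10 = 16*m^2 + 48*m - 4*w^2 + w*(-30*m - 11) + 20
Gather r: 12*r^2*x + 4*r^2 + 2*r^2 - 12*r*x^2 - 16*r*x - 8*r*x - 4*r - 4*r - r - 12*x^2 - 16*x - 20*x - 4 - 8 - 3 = r^2*(12*x + 6) + r*(-12*x^2 - 24*x - 9) - 12*x^2 - 36*x - 15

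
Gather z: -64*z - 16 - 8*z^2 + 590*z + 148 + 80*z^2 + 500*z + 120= 72*z^2 + 1026*z + 252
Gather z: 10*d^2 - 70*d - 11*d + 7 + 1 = 10*d^2 - 81*d + 8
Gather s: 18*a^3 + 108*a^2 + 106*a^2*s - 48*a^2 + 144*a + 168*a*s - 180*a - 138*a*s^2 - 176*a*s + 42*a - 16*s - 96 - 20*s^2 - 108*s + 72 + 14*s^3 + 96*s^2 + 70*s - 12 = 18*a^3 + 60*a^2 + 6*a + 14*s^3 + s^2*(76 - 138*a) + s*(106*a^2 - 8*a - 54) - 36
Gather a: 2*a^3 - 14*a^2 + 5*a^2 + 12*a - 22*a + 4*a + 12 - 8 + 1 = 2*a^3 - 9*a^2 - 6*a + 5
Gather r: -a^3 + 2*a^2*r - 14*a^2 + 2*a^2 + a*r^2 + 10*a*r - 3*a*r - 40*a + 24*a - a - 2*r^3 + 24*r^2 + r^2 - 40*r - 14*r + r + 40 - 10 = -a^3 - 12*a^2 - 17*a - 2*r^3 + r^2*(a + 25) + r*(2*a^2 + 7*a - 53) + 30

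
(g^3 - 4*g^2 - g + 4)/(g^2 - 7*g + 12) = (g^2 - 1)/(g - 3)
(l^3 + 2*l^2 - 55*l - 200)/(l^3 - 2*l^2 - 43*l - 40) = (l + 5)/(l + 1)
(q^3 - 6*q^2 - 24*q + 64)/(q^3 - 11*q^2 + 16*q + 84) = (q^3 - 6*q^2 - 24*q + 64)/(q^3 - 11*q^2 + 16*q + 84)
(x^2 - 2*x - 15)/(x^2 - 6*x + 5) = (x + 3)/(x - 1)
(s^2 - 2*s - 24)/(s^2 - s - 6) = (-s^2 + 2*s + 24)/(-s^2 + s + 6)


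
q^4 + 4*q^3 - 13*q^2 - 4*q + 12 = (q - 2)*(q - 1)*(q + 1)*(q + 6)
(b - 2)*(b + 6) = b^2 + 4*b - 12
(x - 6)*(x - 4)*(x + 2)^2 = x^4 - 6*x^3 - 12*x^2 + 56*x + 96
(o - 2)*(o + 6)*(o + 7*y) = o^3 + 7*o^2*y + 4*o^2 + 28*o*y - 12*o - 84*y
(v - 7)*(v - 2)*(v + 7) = v^3 - 2*v^2 - 49*v + 98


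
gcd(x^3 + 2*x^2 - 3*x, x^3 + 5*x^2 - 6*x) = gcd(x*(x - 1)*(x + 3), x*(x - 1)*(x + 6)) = x^2 - x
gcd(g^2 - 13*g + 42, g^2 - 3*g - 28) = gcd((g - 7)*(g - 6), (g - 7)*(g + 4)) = g - 7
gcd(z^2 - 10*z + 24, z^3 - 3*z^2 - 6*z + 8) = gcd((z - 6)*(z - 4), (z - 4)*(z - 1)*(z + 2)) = z - 4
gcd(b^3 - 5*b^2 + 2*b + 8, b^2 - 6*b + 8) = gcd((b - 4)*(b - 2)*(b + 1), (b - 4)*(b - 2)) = b^2 - 6*b + 8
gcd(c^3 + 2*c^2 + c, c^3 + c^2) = c^2 + c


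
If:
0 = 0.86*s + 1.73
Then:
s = -2.01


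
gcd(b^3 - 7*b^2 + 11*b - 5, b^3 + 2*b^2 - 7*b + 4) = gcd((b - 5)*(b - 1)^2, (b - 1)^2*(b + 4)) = b^2 - 2*b + 1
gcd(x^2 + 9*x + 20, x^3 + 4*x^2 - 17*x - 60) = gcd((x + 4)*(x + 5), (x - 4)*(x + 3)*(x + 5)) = x + 5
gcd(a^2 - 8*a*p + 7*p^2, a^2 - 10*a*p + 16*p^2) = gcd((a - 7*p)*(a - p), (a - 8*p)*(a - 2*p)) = 1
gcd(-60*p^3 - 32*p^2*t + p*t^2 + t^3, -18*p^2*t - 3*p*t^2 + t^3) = 6*p - t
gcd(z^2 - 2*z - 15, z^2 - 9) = z + 3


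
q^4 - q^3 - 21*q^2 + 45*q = q*(q - 3)^2*(q + 5)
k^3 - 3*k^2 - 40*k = k*(k - 8)*(k + 5)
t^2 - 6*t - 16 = (t - 8)*(t + 2)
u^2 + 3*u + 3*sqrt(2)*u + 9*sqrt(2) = (u + 3)*(u + 3*sqrt(2))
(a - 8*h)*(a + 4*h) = a^2 - 4*a*h - 32*h^2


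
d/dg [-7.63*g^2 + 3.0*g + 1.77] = 3.0 - 15.26*g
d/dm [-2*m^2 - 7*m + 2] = -4*m - 7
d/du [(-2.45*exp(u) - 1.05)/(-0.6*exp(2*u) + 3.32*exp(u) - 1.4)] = (-1.47*exp(2*u) - 1.26*exp(u) + 6.916)*exp(u)/(0.36*exp(4*u) - 3.984*exp(3*u) + 12.7024*exp(2*u) - 9.296*exp(u) + 1.96)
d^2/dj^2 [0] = 0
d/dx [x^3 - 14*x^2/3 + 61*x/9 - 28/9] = 3*x^2 - 28*x/3 + 61/9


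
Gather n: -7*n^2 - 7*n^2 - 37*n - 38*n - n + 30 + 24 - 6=-14*n^2 - 76*n + 48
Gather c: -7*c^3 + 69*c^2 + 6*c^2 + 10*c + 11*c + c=-7*c^3 + 75*c^2 + 22*c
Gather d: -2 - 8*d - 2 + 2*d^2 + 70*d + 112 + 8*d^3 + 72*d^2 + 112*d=8*d^3 + 74*d^2 + 174*d + 108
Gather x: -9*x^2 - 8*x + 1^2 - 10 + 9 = -9*x^2 - 8*x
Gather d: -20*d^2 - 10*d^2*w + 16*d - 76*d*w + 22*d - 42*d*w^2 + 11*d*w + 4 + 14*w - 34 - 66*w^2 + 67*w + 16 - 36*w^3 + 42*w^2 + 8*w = d^2*(-10*w - 20) + d*(-42*w^2 - 65*w + 38) - 36*w^3 - 24*w^2 + 89*w - 14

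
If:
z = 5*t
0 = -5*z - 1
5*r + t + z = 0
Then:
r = 6/125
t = -1/25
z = -1/5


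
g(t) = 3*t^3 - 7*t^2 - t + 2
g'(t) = 9*t^2 - 14*t - 1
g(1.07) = -3.41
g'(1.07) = -5.68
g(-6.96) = -1341.59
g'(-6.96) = 532.41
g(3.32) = 31.31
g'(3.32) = 51.72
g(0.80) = -1.74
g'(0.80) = -6.44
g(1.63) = -5.24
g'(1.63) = 0.09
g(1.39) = -4.86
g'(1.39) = -3.07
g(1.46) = -5.04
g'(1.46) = -2.26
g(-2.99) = -137.78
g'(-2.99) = 121.32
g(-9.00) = -2743.00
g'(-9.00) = 854.00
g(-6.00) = -892.00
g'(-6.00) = 407.00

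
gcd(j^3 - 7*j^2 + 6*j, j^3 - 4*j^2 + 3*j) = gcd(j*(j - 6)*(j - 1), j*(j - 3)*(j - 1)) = j^2 - j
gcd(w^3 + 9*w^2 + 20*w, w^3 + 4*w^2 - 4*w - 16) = w + 4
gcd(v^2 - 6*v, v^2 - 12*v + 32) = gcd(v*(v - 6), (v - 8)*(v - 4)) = 1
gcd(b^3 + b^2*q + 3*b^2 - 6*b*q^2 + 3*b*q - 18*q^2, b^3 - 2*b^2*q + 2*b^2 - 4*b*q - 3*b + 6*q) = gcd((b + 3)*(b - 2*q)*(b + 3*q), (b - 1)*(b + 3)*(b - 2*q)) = -b^2 + 2*b*q - 3*b + 6*q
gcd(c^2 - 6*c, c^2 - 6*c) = c^2 - 6*c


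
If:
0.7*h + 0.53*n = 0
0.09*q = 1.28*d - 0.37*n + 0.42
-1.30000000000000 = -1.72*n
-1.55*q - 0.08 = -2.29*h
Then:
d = -0.17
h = -0.57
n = 0.76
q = -0.90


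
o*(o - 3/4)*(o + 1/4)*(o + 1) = o^4 + o^3/2 - 11*o^2/16 - 3*o/16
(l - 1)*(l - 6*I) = l^2 - l - 6*I*l + 6*I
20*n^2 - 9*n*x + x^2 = (-5*n + x)*(-4*n + x)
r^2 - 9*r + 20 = (r - 5)*(r - 4)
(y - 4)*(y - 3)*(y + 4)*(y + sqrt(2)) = y^4 - 3*y^3 + sqrt(2)*y^3 - 16*y^2 - 3*sqrt(2)*y^2 - 16*sqrt(2)*y + 48*y + 48*sqrt(2)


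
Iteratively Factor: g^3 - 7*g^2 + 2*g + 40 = (g + 2)*(g^2 - 9*g + 20) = (g - 5)*(g + 2)*(g - 4)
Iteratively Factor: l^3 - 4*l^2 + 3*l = (l)*(l^2 - 4*l + 3) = l*(l - 1)*(l - 3)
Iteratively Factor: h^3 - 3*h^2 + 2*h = (h - 1)*(h^2 - 2*h) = h*(h - 1)*(h - 2)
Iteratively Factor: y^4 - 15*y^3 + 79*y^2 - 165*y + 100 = (y - 5)*(y^3 - 10*y^2 + 29*y - 20) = (y - 5)*(y - 4)*(y^2 - 6*y + 5) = (y - 5)^2*(y - 4)*(y - 1)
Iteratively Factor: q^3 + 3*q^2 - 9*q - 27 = (q - 3)*(q^2 + 6*q + 9) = (q - 3)*(q + 3)*(q + 3)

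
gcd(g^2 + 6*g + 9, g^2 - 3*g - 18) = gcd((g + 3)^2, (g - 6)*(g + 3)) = g + 3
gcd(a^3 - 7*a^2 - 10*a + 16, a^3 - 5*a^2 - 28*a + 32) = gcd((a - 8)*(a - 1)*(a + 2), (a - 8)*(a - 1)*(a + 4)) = a^2 - 9*a + 8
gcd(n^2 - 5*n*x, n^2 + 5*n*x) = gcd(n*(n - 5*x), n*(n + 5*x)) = n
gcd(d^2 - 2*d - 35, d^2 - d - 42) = d - 7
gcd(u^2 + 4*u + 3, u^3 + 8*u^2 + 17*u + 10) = u + 1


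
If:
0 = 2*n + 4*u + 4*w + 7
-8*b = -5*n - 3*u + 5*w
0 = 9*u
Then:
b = -15*w/8 - 35/16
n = -2*w - 7/2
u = 0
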